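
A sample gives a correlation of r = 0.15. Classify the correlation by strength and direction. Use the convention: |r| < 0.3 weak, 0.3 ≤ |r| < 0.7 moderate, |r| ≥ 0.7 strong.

weak positive

r = 0.15 > 0 so the relationship is positive.
|r| = 0.15, which falls in the weak range.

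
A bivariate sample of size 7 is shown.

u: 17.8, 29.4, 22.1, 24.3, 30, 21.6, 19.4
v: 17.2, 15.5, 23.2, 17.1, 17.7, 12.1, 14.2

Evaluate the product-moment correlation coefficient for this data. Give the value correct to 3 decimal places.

n = 7, Σu = 164.6, Σv = 117, Σu² = 4003.02, Σv² = 2028.08, Σuv = 2757.95
nΣuv − ΣuΣv = 19305.65 − 19258.2 = 47.45
nΣu² − (Σu)² = 28021.14 − 27093.16 = 927.98; nΣv² − (Σv)² = 14196.56 − 13689 = 507.56
r = 47.45 / √(927.98 × 507.56) = 47.45 / 686.2984 ≈ 0.069

0.069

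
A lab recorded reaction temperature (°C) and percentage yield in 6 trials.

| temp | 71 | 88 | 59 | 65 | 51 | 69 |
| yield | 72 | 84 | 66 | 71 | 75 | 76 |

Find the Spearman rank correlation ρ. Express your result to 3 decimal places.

0.543

Rank temp: 5, 6, 2, 3, 1, 4
Rank yield: 3, 6, 1, 2, 4, 5
d = rank(temp) − rank(yield): 2, 0, 1, 1, -3, -1; Σd² = 16
ρ = 1 − 6Σd² / [n(n²−1)] = 1 − 6×16 / (6×35) = 1 − 96/210 ≈ 0.543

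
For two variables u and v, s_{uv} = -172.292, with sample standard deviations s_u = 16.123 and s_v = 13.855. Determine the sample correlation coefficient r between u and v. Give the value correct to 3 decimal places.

-0.771

r = Cov(u,v) / (s_u · s_v) = -172.292 / (16.123 × 13.855)
  = -172.292 / 223.3842 ≈ -0.771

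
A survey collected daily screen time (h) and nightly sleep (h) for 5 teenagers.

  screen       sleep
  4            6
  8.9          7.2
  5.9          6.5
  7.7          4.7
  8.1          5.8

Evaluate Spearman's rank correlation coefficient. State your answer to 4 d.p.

Rank screen: 1, 5, 2, 3, 4
Rank sleep: 3, 5, 4, 1, 2
d = rank(screen) − rank(sleep): -2, 0, -2, 2, 2; Σd² = 16
ρ = 1 − 6Σd² / [n(n²−1)] = 1 − 6×16 / (5×24) = 1 − 96/120 ≈ 0.2000

0.2000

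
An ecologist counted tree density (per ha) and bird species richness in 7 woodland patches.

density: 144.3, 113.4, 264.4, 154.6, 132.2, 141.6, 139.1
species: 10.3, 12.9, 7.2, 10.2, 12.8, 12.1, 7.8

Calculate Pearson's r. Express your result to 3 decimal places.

-0.713

n = 7, Σx = 1089.6, Σy = 73.3, Σx² = 184366.78, Σy² = 799.47, Σxy = 10920.25
nΣxy − ΣxΣy = 76441.75 − 79867.68 = -3425.93
nΣx² − (Σx)² = 1290567.46 − 1187228.16 = 103339.3; nΣy² − (Σy)² = 5596.29 − 5372.89 = 223.4
r = -3425.93 / √(103339.3 × 223.4) = -3425.93 / 4804.7892 ≈ -0.713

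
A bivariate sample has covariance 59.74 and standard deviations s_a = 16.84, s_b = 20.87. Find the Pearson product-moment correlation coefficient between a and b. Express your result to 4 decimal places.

0.1700

r = Cov(a,b) / (s_a · s_b) = 59.74 / (16.84 × 20.87)
  = 59.74 / 351.4508 ≈ 0.1700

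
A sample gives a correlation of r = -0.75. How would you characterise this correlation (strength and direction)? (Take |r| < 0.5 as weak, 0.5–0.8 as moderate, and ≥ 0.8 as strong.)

r = -0.75 < 0 so the relationship is negative.
|r| = 0.75, which falls in the moderate range.

moderate negative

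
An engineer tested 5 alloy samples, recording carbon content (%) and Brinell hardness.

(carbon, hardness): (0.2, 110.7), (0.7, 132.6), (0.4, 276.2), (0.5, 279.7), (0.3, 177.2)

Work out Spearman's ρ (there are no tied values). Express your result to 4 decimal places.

0.4000

Rank carbon: 1, 5, 3, 4, 2
Rank hardness: 1, 2, 4, 5, 3
d = rank(carbon) − rank(hardness): 0, 3, -1, -1, -1; Σd² = 12
ρ = 1 − 6Σd² / [n(n²−1)] = 1 − 6×12 / (5×24) = 1 − 72/120 ≈ 0.4000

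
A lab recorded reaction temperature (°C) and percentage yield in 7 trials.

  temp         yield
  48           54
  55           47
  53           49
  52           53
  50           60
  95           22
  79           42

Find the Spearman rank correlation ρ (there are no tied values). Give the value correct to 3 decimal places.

Rank temp: 1, 5, 4, 3, 2, 7, 6
Rank yield: 6, 3, 4, 5, 7, 1, 2
d = rank(temp) − rank(yield): -5, 2, 0, -2, -5, 6, 4; Σd² = 110
ρ = 1 − 6Σd² / [n(n²−1)] = 1 − 6×110 / (7×48) = 1 − 660/336 ≈ -0.964

-0.964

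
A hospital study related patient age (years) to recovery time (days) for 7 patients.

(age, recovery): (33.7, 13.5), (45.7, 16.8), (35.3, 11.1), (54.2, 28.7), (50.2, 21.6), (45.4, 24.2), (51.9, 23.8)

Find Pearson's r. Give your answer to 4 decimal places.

n = 7, Σx = 316.4, Σy = 139.7, Σx² = 14682.72, Σy² = 3030.03, Σxy = 6588.3
nΣxy − ΣxΣy = 46118.1 − 44201.08 = 1917.02
nΣx² − (Σx)² = 102779.04 − 100108.96 = 2670.08; nΣy² − (Σy)² = 21210.21 − 19516.09 = 1694.12
r = 1917.02 / √(2670.08 × 1694.12) = 1917.02 / 2126.8371 ≈ 0.9013

0.9013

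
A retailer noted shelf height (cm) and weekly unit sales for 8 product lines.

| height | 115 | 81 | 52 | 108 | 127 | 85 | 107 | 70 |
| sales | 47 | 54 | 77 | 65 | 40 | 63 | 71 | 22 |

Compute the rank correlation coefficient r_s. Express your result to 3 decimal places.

Rank height: 7, 3, 1, 6, 8, 4, 5, 2
Rank sales: 3, 4, 8, 6, 2, 5, 7, 1
d = rank(height) − rank(sales): 4, -1, -7, 0, 6, -1, -2, 1; Σd² = 108
ρ = 1 − 6Σd² / [n(n²−1)] = 1 − 6×108 / (8×63) = 1 − 648/504 ≈ -0.286

-0.286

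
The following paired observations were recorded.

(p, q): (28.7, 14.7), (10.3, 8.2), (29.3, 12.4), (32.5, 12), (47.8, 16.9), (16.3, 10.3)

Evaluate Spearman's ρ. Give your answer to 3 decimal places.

0.771

Rank p: 3, 1, 4, 5, 6, 2
Rank q: 5, 1, 4, 3, 6, 2
d = rank(p) − rank(q): -2, 0, 0, 2, 0, 0; Σd² = 8
ρ = 1 − 6Σd² / [n(n²−1)] = 1 − 6×8 / (6×35) = 1 − 48/210 ≈ 0.771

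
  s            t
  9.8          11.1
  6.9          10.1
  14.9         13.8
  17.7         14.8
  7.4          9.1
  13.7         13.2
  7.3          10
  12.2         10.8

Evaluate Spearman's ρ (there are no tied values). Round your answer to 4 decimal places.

0.8810

Rank s: 4, 1, 7, 8, 3, 6, 2, 5
Rank t: 5, 3, 7, 8, 1, 6, 2, 4
d = rank(s) − rank(t): -1, -2, 0, 0, 2, 0, 0, 1; Σd² = 10
ρ = 1 − 6Σd² / [n(n²−1)] = 1 − 6×10 / (8×63) = 1 − 60/504 ≈ 0.8810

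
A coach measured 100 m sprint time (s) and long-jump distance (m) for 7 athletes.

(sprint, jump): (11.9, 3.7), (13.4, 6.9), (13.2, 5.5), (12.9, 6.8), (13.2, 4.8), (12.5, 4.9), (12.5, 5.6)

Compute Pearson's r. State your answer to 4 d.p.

n = 7, Σx = 89.6, Σy = 38.2, Σx² = 1148.56, Σy² = 216.2, Σxy = 491.42
nΣxy − ΣxΣy = 3439.94 − 3422.72 = 17.22
nΣx² − (Σx)² = 8039.92 − 8028.16 = 11.76; nΣy² − (Σy)² = 1513.4 − 1459.24 = 54.16
r = 17.22 / √(11.76 × 54.16) = 17.22 / 25.2373 ≈ 0.6823

0.6823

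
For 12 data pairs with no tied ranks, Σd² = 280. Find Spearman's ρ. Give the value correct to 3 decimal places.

0.021

ρ = 1 − 6Σd² / [n(n²−1)] = 1 − 6×280 / (12×143)
  = 1 − 1680/1716 = 1 − 0.9790 ≈ 0.021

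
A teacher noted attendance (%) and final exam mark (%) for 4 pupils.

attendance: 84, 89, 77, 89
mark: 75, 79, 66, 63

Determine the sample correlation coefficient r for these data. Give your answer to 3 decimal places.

n = 4, Σx = 339, Σy = 283, Σx² = 28827, Σy² = 20191, Σxy = 24020
nΣxy − ΣxΣy = 96080 − 95937 = 143
nΣx² − (Σx)² = 115308 − 114921 = 387; nΣy² − (Σy)² = 80764 − 80089 = 675
r = 143 / √(387 × 675) = 143 / 511.1018 ≈ 0.280

0.280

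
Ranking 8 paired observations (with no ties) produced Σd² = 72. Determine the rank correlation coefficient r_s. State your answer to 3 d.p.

ρ = 1 − 6Σd² / [n(n²−1)] = 1 − 6×72 / (8×63)
  = 1 − 432/504 = 1 − 0.8571 ≈ 0.143

0.143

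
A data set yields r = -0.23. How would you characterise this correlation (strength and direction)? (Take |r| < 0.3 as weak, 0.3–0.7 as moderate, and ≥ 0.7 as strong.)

weak negative

r = -0.23 < 0 so the relationship is negative.
|r| = 0.23, which falls in the weak range.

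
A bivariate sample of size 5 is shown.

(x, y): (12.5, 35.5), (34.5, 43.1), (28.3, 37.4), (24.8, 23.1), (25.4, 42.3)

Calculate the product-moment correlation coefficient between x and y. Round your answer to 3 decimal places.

0.323

n = 5, Σx = 125.5, Σy = 181.4, Σx² = 3407.59, Σy² = 6839.52, Σxy = 4636.42
nΣxy − ΣxΣy = 23182.1 − 22765.7 = 416.4
nΣx² − (Σx)² = 17037.95 − 15750.25 = 1287.7; nΣy² − (Σy)² = 34197.6 − 32905.96 = 1291.64
r = 416.4 / √(1287.7 × 1291.64) = 416.4 / 1289.6685 ≈ 0.323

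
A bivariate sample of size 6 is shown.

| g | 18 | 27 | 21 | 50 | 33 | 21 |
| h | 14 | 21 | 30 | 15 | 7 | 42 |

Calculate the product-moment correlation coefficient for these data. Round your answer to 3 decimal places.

-0.456

n = 6, Σg = 170, Σh = 129, Σg² = 5524, Σh² = 3575, Σgh = 3312
nΣgh − ΣgΣh = 19872 − 21930 = -2058
nΣg² − (Σg)² = 33144 − 28900 = 4244; nΣh² − (Σh)² = 21450 − 16641 = 4809
r = -2058 / √(4244 × 4809) = -2058 / 4517.6760 ≈ -0.456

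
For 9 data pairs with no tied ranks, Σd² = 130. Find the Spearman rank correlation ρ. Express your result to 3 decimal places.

ρ = 1 − 6Σd² / [n(n²−1)] = 1 − 6×130 / (9×80)
  = 1 − 780/720 = 1 − 1.0833 ≈ -0.083

-0.083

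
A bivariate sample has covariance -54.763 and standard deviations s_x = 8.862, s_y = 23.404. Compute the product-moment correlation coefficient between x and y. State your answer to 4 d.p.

-0.2640

r = Cov(x,y) / (s_x · s_y) = -54.763 / (8.862 × 23.404)
  = -54.763 / 207.4062 ≈ -0.2640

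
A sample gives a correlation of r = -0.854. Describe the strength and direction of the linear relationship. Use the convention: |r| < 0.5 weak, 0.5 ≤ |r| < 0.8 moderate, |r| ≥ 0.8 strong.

r = -0.854 < 0 so the relationship is negative.
|r| = 0.854, which falls in the strong range.

strong negative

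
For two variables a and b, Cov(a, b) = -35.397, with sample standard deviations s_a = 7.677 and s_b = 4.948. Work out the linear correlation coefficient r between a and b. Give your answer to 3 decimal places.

-0.932

r = Cov(a,b) / (s_a · s_b) = -35.397 / (7.677 × 4.948)
  = -35.397 / 37.9858 ≈ -0.932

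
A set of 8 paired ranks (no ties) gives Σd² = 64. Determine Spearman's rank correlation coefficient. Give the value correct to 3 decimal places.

ρ = 1 − 6Σd² / [n(n²−1)] = 1 − 6×64 / (8×63)
  = 1 − 384/504 = 1 − 0.7619 ≈ 0.238

0.238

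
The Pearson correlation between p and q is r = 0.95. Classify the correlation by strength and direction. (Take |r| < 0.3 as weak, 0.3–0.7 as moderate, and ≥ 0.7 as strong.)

strong positive

r = 0.95 > 0 so the relationship is positive.
|r| = 0.95, which falls in the strong range.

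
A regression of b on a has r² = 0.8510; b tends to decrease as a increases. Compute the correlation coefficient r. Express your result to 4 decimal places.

|r| = √0.8510 = 0.9225
The association is negative, so r = −0.9225.

-0.9225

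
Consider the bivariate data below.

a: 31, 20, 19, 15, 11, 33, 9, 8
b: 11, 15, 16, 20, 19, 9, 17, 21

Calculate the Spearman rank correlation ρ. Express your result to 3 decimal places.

-0.905

Rank a: 7, 6, 5, 4, 3, 8, 2, 1
Rank b: 2, 3, 4, 7, 6, 1, 5, 8
d = rank(a) − rank(b): 5, 3, 1, -3, -3, 7, -3, -7; Σd² = 160
ρ = 1 − 6Σd² / [n(n²−1)] = 1 − 6×160 / (8×63) = 1 − 960/504 ≈ -0.905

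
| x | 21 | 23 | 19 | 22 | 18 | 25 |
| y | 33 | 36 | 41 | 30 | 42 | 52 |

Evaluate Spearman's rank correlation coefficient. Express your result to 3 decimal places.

Rank x: 3, 5, 2, 4, 1, 6
Rank y: 2, 3, 4, 1, 5, 6
d = rank(x) − rank(y): 1, 2, -2, 3, -4, 0; Σd² = 34
ρ = 1 − 6Σd² / [n(n²−1)] = 1 − 6×34 / (6×35) = 1 − 204/210 ≈ 0.029

0.029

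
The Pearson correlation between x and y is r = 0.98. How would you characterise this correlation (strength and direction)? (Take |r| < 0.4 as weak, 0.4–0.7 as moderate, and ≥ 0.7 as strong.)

r = 0.98 > 0 so the relationship is positive.
|r| = 0.98, which falls in the strong range.

strong positive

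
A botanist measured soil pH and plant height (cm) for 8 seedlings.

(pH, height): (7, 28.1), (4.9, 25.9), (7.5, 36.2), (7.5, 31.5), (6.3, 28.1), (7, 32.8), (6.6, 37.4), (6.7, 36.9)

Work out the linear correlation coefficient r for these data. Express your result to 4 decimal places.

n = 8, Σx = 53.5, Σy = 256.9, Σx² = 362.65, Σy² = 8388.93, Σxy = 1732.06
nΣxy − ΣxΣy = 13856.48 − 13744.15 = 112.33
nΣx² − (Σx)² = 2901.2 − 2862.25 = 38.95; nΣy² − (Σy)² = 67111.44 − 65997.61 = 1113.83
r = 112.33 / √(38.95 × 1113.83) = 112.33 / 208.2875 ≈ 0.5393

0.5393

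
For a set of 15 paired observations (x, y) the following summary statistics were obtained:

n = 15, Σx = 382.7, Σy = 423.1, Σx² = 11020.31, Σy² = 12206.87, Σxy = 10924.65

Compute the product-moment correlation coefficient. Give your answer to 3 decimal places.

r = (nΣxy − ΣxΣy) / √[(nΣx² − (Σx)²)(nΣy² − (Σy)²)]
Numerator: 15×10924.65 − 382.7×423.1 = 1949.38
Denominator: √[(165304.65 − 146459.29)(183103.05 − 179013.61)] = √[18845.36 × 4089.44] = 8778.7795
r = 1949.38 / 8778.7795 ≈ 0.222

0.222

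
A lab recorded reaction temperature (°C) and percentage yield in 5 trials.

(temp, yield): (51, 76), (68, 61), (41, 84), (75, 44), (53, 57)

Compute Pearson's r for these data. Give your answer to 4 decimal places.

n = 5, Σx = 288, Σy = 322, Σx² = 17340, Σy² = 21738, Σxy = 17789
nΣxy − ΣxΣy = 88945 − 92736 = -3791
nΣx² − (Σx)² = 86700 − 82944 = 3756; nΣy² − (Σy)² = 108690 − 103684 = 5006
r = -3791 / √(3756 × 5006) = -3791 / 4336.1891 ≈ -0.8743

-0.8743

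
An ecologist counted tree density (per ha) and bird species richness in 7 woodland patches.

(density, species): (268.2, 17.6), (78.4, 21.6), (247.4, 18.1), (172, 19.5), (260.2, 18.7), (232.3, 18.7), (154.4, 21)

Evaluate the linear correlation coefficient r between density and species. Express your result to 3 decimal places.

n = 7, Σx = 1412.9, Σy = 135.2, Σx² = 314375.25, Σy² = 2624.56, Σxy = 26697.85
nΣxy − ΣxΣy = 186884.95 − 191024.08 = -4139.13
nΣx² − (Σx)² = 2200626.75 − 1996286.41 = 204340.34; nΣy² − (Σy)² = 18371.92 − 18279.04 = 92.88
r = -4139.13 / √(204340.34 × 92.88) = -4139.13 / 4356.5044 ≈ -0.950

-0.950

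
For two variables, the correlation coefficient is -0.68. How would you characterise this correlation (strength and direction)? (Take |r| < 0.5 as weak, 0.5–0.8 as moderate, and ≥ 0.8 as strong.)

moderate negative

r = -0.68 < 0 so the relationship is negative.
|r| = 0.68, which falls in the moderate range.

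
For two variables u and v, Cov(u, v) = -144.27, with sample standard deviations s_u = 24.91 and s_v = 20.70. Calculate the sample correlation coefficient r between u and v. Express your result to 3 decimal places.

-0.280

r = Cov(u,v) / (s_u · s_v) = -144.27 / (24.91 × 20.70)
  = -144.27 / 515.6370 ≈ -0.280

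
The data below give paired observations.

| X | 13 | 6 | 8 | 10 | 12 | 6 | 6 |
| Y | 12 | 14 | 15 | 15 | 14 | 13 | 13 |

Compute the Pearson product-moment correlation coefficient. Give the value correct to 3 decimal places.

-0.129

n = 7, ΣX = 61, ΣY = 96, ΣX² = 585, ΣY² = 1324, ΣXY = 834
nΣXY − ΣXΣY = 5838 − 5856 = -18
nΣX² − (ΣX)² = 4095 − 3721 = 374; nΣY² − (ΣY)² = 9268 − 9216 = 52
r = -18 / √(374 × 52) = -18 / 139.4561 ≈ -0.129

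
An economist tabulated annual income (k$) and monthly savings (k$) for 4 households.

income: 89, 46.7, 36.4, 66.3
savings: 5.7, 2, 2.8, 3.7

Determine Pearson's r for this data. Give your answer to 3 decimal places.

0.917

n = 4, Σx = 238.4, Σy = 14.2, Σx² = 15822.54, Σy² = 58.02, Σxy = 947.93
nΣxy − ΣxΣy = 3791.72 − 3385.28 = 406.44
nΣx² − (Σx)² = 63290.16 − 56834.56 = 6455.6; nΣy² − (Σy)² = 232.08 − 201.64 = 30.44
r = 406.44 / √(6455.6 × 30.44) = 406.44 / 443.2928 ≈ 0.917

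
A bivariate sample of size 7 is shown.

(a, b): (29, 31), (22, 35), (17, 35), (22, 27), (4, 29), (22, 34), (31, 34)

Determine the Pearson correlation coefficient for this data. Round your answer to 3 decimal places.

0.301

n = 7, Σa = 147, Σb = 225, Σa² = 3559, Σb² = 7293, Σab = 4776
nΣab − ΣaΣb = 33432 − 33075 = 357
nΣa² − (Σa)² = 24913 − 21609 = 3304; nΣb² − (Σb)² = 51051 − 50625 = 426
r = 357 / √(3304 × 426) = 357 / 1186.3827 ≈ 0.301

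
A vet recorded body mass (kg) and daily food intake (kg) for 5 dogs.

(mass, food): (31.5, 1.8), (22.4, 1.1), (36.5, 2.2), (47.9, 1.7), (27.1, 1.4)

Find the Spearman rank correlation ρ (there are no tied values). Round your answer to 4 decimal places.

Rank mass: 3, 1, 4, 5, 2
Rank food: 4, 1, 5, 3, 2
d = rank(mass) − rank(food): -1, 0, -1, 2, 0; Σd² = 6
ρ = 1 − 6Σd² / [n(n²−1)] = 1 − 6×6 / (5×24) = 1 − 36/120 ≈ 0.7000

0.7000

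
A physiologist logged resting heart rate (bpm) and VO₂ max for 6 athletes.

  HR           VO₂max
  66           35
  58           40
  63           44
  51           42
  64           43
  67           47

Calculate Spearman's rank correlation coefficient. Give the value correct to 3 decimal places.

0.314

Rank HR: 5, 2, 3, 1, 4, 6
Rank VO₂max: 1, 2, 5, 3, 4, 6
d = rank(HR) − rank(VO₂max): 4, 0, -2, -2, 0, 0; Σd² = 24
ρ = 1 − 6Σd² / [n(n²−1)] = 1 − 6×24 / (6×35) = 1 − 144/210 ≈ 0.314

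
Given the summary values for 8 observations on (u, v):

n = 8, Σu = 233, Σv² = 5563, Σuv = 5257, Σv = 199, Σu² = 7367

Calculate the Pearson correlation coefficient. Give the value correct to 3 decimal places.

r = (nΣuv − ΣuΣv) / √[(nΣu² − (Σu)²)(nΣv² − (Σv)²)]
Numerator: 8×5257 − 233×199 = -4311
Denominator: √[(58936 − 54289)(44504 − 39601)] = √[4647 × 4903] = 4773.2841
r = -4311 / 4773.2841 ≈ -0.903

-0.903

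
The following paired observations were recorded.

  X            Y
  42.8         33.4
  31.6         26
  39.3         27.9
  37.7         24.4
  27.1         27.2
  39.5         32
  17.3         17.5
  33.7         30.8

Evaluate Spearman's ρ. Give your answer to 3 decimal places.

0.786

Rank X: 8, 3, 6, 5, 2, 7, 1, 4
Rank Y: 8, 3, 5, 2, 4, 7, 1, 6
d = rank(X) − rank(Y): 0, 0, 1, 3, -2, 0, 0, -2; Σd² = 18
ρ = 1 − 6Σd² / [n(n²−1)] = 1 − 6×18 / (8×63) = 1 − 108/504 ≈ 0.786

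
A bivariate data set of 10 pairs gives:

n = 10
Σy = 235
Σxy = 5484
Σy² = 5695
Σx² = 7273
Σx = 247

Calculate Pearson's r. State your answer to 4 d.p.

r = (nΣxy − ΣxΣy) / √[(nΣx² − (Σx)²)(nΣy² − (Σy)²)]
Numerator: 10×5484 − 247×235 = -3205
Denominator: √[(72730 − 61009)(56950 − 55225)] = √[11721 × 1725] = 4496.5237
r = -3205 / 4496.5237 ≈ -0.7128

-0.7128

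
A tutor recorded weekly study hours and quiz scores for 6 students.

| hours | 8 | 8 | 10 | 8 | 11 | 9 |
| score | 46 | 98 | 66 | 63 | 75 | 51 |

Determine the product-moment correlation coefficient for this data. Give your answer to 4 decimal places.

n = 6, Σx = 54, Σy = 399, Σx² = 494, Σy² = 28271, Σxy = 3600
nΣxy − ΣxΣy = 21600 − 21546 = 54
nΣx² − (Σx)² = 2964 − 2916 = 48; nΣy² − (Σy)² = 169626 − 159201 = 10425
r = 54 / √(48 × 10425) = 54 / 707.3896 ≈ 0.0763

0.0763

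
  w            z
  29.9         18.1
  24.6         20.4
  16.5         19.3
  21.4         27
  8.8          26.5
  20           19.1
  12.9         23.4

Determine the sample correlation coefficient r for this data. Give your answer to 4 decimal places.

-0.5746

n = 7, Σw = 134.1, Σz = 153.8, Σw² = 2873.23, Σz² = 3459.88, Σwz = 2856.34
nΣwz − ΣwΣz = 19994.38 − 20624.58 = -630.2
nΣw² − (Σw)² = 20112.61 − 17982.81 = 2129.8; nΣz² − (Σz)² = 24219.16 − 23654.44 = 564.72
r = -630.2 / √(2129.8 × 564.72) = -630.2 / 1096.6953 ≈ -0.5746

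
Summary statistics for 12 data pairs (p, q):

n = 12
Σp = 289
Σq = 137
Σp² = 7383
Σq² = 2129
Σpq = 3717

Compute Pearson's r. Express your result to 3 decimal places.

r = (nΣpq − ΣpΣq) / √[(nΣp² − (Σp)²)(nΣq² − (Σq)²)]
Numerator: 12×3717 − 289×137 = 5011
Denominator: √[(88596 − 83521)(25548 − 18769)] = √[5075 × 6779] = 5865.4433
r = 5011 / 5865.4433 ≈ 0.854

0.854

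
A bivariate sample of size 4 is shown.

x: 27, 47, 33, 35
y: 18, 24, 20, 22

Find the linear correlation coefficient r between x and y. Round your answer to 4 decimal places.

0.9544

n = 4, Σx = 142, Σy = 84, Σx² = 5252, Σy² = 1784, Σxy = 3044
nΣxy − ΣxΣy = 12176 − 11928 = 248
nΣx² − (Σx)² = 21008 − 20164 = 844; nΣy² − (Σy)² = 7136 − 7056 = 80
r = 248 / √(844 × 80) = 248 / 259.8461 ≈ 0.9544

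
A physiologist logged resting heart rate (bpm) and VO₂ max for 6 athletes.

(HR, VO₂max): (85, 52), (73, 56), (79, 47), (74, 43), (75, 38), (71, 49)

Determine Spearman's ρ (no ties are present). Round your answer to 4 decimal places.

Rank HR: 6, 2, 5, 3, 4, 1
Rank VO₂max: 5, 6, 3, 2, 1, 4
d = rank(HR) − rank(VO₂max): 1, -4, 2, 1, 3, -3; Σd² = 40
ρ = 1 − 6Σd² / [n(n²−1)] = 1 − 6×40 / (6×35) = 1 − 240/210 ≈ -0.1429

-0.1429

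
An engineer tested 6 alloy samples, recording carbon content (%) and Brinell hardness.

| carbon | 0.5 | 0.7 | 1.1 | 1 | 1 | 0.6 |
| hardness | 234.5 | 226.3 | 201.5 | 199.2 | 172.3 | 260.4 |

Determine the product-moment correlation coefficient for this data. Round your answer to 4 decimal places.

-0.8268

n = 6, Σx = 4.9, Σy = 1294.2, Σx² = 4.31, Σy² = 283980.28, Σxy = 1025.05
nΣxy − ΣxΣy = 6150.3 − 6341.58 = -191.28
nΣx² − (Σx)² = 25.86 − 24.01 = 1.85; nΣy² − (Σy)² = 1703881.68 − 1674953.64 = 28928.04
r = -191.28 / √(1.85 × 28928.04) = -191.28 / 231.3371 ≈ -0.8268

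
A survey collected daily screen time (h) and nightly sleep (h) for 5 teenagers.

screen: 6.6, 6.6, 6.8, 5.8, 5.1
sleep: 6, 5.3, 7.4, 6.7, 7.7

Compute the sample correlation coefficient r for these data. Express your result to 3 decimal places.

-0.540

n = 5, Σx = 30.9, Σy = 33.1, Σx² = 193.01, Σy² = 223.03, Σxy = 203.03
nΣxy − ΣxΣy = 1015.15 − 1022.79 = -7.64
nΣx² − (Σx)² = 965.05 − 954.81 = 10.24; nΣy² − (Σy)² = 1115.15 − 1095.61 = 19.54
r = -7.64 / √(10.24 × 19.54) = -7.64 / 14.1453 ≈ -0.540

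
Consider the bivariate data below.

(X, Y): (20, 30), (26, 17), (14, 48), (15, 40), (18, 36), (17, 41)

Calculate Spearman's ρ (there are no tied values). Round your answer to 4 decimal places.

-0.9429

Rank X: 5, 6, 1, 2, 4, 3
Rank Y: 2, 1, 6, 4, 3, 5
d = rank(X) − rank(Y): 3, 5, -5, -2, 1, -2; Σd² = 68
ρ = 1 − 6Σd² / [n(n²−1)] = 1 − 6×68 / (6×35) = 1 − 408/210 ≈ -0.9429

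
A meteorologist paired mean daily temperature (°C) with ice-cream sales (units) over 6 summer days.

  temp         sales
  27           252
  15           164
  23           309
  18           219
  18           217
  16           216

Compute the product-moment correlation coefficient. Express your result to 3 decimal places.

n = 6, Σx = 117, Σy = 1377, Σx² = 2387, Σy² = 327587, Σxy = 27675
nΣxy − ΣxΣy = 166050 − 161109 = 4941
nΣx² − (Σx)² = 14322 − 13689 = 633; nΣy² − (Σy)² = 1965522 − 1896129 = 69393
r = 4941 / √(633 × 69393) = 4941 / 6627.6518 ≈ 0.746

0.746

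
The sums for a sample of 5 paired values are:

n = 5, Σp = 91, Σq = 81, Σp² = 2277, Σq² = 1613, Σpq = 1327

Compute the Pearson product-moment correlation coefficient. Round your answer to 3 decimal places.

-0.341

r = (nΣpq − ΣpΣq) / √[(nΣp² − (Σp)²)(nΣq² − (Σq)²)]
Numerator: 5×1327 − 91×81 = -736
Denominator: √[(11385 − 8281)(8065 − 6561)] = √[3104 × 1504] = 2160.6518
r = -736 / 2160.6518 ≈ -0.341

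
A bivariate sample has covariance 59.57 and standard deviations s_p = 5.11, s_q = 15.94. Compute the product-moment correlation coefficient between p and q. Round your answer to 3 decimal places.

r = Cov(p,q) / (s_p · s_q) = 59.57 / (5.11 × 15.94)
  = 59.57 / 81.4534 ≈ 0.731

0.731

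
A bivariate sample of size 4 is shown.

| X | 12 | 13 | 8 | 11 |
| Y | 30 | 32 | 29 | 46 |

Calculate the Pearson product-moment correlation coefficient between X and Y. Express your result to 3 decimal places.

0.136

n = 4, ΣX = 44, ΣY = 137, ΣX² = 498, ΣY² = 4881, ΣXY = 1514
nΣXY − ΣXΣY = 6056 − 6028 = 28
nΣX² − (ΣX)² = 1992 − 1936 = 56; nΣY² − (ΣY)² = 19524 − 18769 = 755
r = 28 / √(56 × 755) = 28 / 205.6210 ≈ 0.136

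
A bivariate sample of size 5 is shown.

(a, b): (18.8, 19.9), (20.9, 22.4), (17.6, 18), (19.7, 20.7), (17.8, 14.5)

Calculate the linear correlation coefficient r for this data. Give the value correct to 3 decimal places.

0.862

n = 5, Σa = 94.8, Σb = 95.5, Σa² = 1804.94, Σb² = 1860.51, Σab = 1824.97
nΣab − ΣaΣb = 9124.85 − 9053.4 = 71.45
nΣa² − (Σa)² = 9024.7 − 8987.04 = 37.66; nΣb² − (Σb)² = 9302.55 − 9120.25 = 182.3
r = 71.45 / √(37.66 × 182.3) = 71.45 / 82.8578 ≈ 0.862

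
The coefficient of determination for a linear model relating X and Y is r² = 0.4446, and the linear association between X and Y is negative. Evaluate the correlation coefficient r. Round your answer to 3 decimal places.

|r| = √0.4446 = 0.667
The association is negative, so r = −0.667.

-0.667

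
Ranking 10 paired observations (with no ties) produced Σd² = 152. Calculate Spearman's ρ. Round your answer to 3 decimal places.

ρ = 1 − 6Σd² / [n(n²−1)] = 1 − 6×152 / (10×99)
  = 1 − 912/990 = 1 − 0.9212 ≈ 0.079

0.079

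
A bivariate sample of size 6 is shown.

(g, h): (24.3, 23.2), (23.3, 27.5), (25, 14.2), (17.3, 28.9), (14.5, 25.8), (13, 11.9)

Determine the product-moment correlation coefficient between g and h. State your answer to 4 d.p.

n = 6, Σg = 117.4, Σh = 131.5, Σg² = 2436.92, Σh² = 3138.59, Σgh = 2588.28
nΣgh − ΣgΣh = 15529.68 − 15438.1 = 91.58
nΣg² − (Σg)² = 14621.52 − 13782.76 = 838.76; nΣh² − (Σh)² = 18831.54 − 17292.25 = 1539.29
r = 91.58 / √(838.76 × 1539.29) = 91.58 / 1136.2636 ≈ 0.0806

0.0806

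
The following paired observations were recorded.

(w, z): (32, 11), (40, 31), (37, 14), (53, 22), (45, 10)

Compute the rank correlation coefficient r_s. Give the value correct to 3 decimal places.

0.200

Rank w: 1, 3, 2, 5, 4
Rank z: 2, 5, 3, 4, 1
d = rank(w) − rank(z): -1, -2, -1, 1, 3; Σd² = 16
ρ = 1 − 6Σd² / [n(n²−1)] = 1 − 6×16 / (5×24) = 1 − 96/120 ≈ 0.200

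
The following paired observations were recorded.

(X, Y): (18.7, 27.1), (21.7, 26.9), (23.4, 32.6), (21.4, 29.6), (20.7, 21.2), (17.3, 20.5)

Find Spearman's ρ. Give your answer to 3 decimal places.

Rank X: 2, 5, 6, 4, 3, 1
Rank Y: 4, 3, 6, 5, 2, 1
d = rank(X) − rank(Y): -2, 2, 0, -1, 1, 0; Σd² = 10
ρ = 1 − 6Σd² / [n(n²−1)] = 1 − 6×10 / (6×35) = 1 − 60/210 ≈ 0.714

0.714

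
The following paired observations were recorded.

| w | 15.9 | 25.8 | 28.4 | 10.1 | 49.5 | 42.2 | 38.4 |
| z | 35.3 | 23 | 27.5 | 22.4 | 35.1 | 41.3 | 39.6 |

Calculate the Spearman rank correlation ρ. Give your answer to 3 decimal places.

Rank w: 2, 3, 4, 1, 7, 6, 5
Rank z: 5, 2, 3, 1, 4, 7, 6
d = rank(w) − rank(z): -3, 1, 1, 0, 3, -1, -1; Σd² = 22
ρ = 1 − 6Σd² / [n(n²−1)] = 1 − 6×22 / (7×48) = 1 − 132/336 ≈ 0.607

0.607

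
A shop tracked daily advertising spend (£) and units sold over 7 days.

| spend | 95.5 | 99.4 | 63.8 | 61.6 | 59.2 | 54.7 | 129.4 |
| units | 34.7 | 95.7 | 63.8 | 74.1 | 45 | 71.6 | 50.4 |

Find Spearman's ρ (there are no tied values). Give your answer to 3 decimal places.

Rank spend: 5, 6, 4, 3, 2, 1, 7
Rank units: 1, 7, 4, 6, 2, 5, 3
d = rank(spend) − rank(units): 4, -1, 0, -3, 0, -4, 4; Σd² = 58
ρ = 1 − 6Σd² / [n(n²−1)] = 1 − 6×58 / (7×48) = 1 − 348/336 ≈ -0.036

-0.036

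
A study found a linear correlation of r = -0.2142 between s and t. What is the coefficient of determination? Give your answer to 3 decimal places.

r² = (-0.2142)² = 0.046

0.046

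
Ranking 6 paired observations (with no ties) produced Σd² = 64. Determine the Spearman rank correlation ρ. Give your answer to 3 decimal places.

-0.829

ρ = 1 − 6Σd² / [n(n²−1)] = 1 − 6×64 / (6×35)
  = 1 − 384/210 = 1 − 1.8286 ≈ -0.829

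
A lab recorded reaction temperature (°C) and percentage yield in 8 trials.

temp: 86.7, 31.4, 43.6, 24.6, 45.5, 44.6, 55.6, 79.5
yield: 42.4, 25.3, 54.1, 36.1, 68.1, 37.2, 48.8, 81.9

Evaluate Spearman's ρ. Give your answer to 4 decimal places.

0.5952

Rank temp: 8, 2, 3, 1, 5, 4, 6, 7
Rank yield: 4, 1, 6, 2, 7, 3, 5, 8
d = rank(temp) − rank(yield): 4, 1, -3, -1, -2, 1, 1, -1; Σd² = 34
ρ = 1 − 6Σd² / [n(n²−1)] = 1 − 6×34 / (8×63) = 1 − 204/504 ≈ 0.5952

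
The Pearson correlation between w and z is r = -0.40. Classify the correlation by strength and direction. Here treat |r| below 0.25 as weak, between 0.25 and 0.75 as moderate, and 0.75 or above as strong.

moderate negative

r = -0.40 < 0 so the relationship is negative.
|r| = 0.40, which falls in the moderate range.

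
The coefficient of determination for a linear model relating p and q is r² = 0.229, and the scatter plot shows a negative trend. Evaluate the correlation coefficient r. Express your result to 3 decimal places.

|r| = √0.229 = 0.479
The association is negative, so r = −0.479.

-0.479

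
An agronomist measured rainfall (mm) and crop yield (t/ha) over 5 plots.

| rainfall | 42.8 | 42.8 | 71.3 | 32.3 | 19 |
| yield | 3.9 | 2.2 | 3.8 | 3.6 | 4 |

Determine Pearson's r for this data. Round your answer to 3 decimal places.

n = 5, Σx = 208.2, Σy = 17.5, Σx² = 10151.66, Σy² = 63.45, Σxy = 724.3
nΣxy − ΣxΣy = 3621.5 − 3643.5 = -22
nΣx² − (Σx)² = 50758.3 − 43347.24 = 7411.06; nΣy² − (Σy)² = 317.25 − 306.25 = 11
r = -22 / √(7411.06 × 11) = -22 / 285.5200 ≈ -0.077

-0.077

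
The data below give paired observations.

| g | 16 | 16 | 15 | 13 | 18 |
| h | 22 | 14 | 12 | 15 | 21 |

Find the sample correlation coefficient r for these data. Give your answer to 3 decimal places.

0.577

n = 5, Σg = 78, Σh = 84, Σg² = 1230, Σh² = 1490, Σgh = 1329
nΣgh − ΣgΣh = 6645 − 6552 = 93
nΣg² − (Σg)² = 6150 − 6084 = 66; nΣh² − (Σh)² = 7450 − 7056 = 394
r = 93 / √(66 × 394) = 93 / 161.2576 ≈ 0.577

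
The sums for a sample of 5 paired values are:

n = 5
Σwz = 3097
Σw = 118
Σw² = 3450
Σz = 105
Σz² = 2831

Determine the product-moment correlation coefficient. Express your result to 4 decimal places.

r = (nΣwz − ΣwΣz) / √[(nΣw² − (Σw)²)(nΣz² − (Σz)²)]
Numerator: 5×3097 − 118×105 = 3095
Denominator: √[(17250 − 13924)(14155 − 11025)] = √[3326 × 3130] = 3226.5120
r = 3095 / 3226.5120 ≈ 0.9592

0.9592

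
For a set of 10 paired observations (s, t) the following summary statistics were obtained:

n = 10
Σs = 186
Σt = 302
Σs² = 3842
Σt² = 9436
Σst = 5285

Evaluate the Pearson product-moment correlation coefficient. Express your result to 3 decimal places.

r = (nΣst − ΣsΣt) / √[(nΣs² − (Σs)²)(nΣt² − (Σt)²)]
Numerator: 10×5285 − 186×302 = -3322
Denominator: √[(38420 − 34596)(94360 − 91204)] = √[3824 × 3156] = 3473.9810
r = -3322 / 3473.9810 ≈ -0.956

-0.956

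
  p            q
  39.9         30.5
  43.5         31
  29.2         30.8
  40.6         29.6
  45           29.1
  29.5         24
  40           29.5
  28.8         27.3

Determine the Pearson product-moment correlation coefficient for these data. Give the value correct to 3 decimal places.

n = 8, Σp = 296.5, Σq = 231.8, Σp² = 11309.95, Σq² = 6754.4, Σpq = 8650.31
nΣpq − ΣpΣq = 69202.48 − 68728.7 = 473.78
nΣp² − (Σp)² = 90479.6 − 87912.25 = 2567.35; nΣq² − (Σq)² = 54035.2 − 53731.24 = 303.96
r = 473.78 / √(2567.35 × 303.96) = 473.78 / 883.3865 ≈ 0.536

0.536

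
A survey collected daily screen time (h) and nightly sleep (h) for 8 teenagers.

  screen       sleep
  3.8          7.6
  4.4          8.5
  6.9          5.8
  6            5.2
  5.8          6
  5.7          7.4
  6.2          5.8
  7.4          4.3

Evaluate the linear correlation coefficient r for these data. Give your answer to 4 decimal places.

n = 8, Σx = 46.2, Σy = 50.6, Σx² = 276.74, Σy² = 333.58, Σxy = 282.26
nΣxy − ΣxΣy = 2258.08 − 2337.72 = -79.64
nΣx² − (Σx)² = 2213.92 − 2134.44 = 79.48; nΣy² − (Σy)² = 2668.64 − 2560.36 = 108.28
r = -79.64 / √(79.48 × 108.28) = -79.64 / 92.7690 ≈ -0.8585

-0.8585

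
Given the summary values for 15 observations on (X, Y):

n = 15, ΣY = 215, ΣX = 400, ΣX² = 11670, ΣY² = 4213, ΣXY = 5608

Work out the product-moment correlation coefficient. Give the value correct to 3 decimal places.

-0.118

r = (nΣXY − ΣXΣY) / √[(nΣX² − (ΣX)²)(nΣY² − (ΣY)²)]
Numerator: 15×5608 − 400×215 = -1880
Denominator: √[(175050 − 160000)(63195 − 46225)] = √[15050 × 16970] = 15981.1921
r = -1880 / 15981.1921 ≈ -0.118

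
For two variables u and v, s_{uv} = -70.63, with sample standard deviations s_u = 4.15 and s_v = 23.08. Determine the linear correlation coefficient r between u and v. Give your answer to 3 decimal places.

-0.737

r = Cov(u,v) / (s_u · s_v) = -70.63 / (4.15 × 23.08)
  = -70.63 / 95.7820 ≈ -0.737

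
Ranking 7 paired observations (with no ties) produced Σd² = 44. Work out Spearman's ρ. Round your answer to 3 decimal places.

0.214

ρ = 1 − 6Σd² / [n(n²−1)] = 1 − 6×44 / (7×48)
  = 1 − 264/336 = 1 − 0.7857 ≈ 0.214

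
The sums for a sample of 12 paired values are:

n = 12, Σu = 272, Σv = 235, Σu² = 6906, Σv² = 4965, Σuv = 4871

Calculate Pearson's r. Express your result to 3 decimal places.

r = (nΣuv − ΣuΣv) / √[(nΣu² − (Σu)²)(nΣv² − (Σv)²)]
Numerator: 12×4871 − 272×235 = -5468
Denominator: √[(82872 − 73984)(59580 − 55225)] = √[8888 × 4355] = 6221.5143
r = -5468 / 6221.5143 ≈ -0.879

-0.879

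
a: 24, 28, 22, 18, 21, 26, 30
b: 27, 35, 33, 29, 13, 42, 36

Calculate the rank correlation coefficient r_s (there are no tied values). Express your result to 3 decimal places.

0.714

Rank a: 4, 6, 3, 1, 2, 5, 7
Rank b: 2, 5, 4, 3, 1, 7, 6
d = rank(a) − rank(b): 2, 1, -1, -2, 1, -2, 1; Σd² = 16
ρ = 1 − 6Σd² / [n(n²−1)] = 1 − 6×16 / (7×48) = 1 − 96/336 ≈ 0.714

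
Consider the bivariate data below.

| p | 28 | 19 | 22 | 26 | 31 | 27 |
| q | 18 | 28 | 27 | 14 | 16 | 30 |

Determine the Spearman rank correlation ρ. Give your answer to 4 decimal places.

-0.3714

Rank p: 5, 1, 2, 3, 6, 4
Rank q: 3, 5, 4, 1, 2, 6
d = rank(p) − rank(q): 2, -4, -2, 2, 4, -2; Σd² = 48
ρ = 1 − 6Σd² / [n(n²−1)] = 1 − 6×48 / (6×35) = 1 − 288/210 ≈ -0.3714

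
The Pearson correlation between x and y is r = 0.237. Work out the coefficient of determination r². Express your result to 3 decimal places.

r² = (0.237)² = 0.056

0.056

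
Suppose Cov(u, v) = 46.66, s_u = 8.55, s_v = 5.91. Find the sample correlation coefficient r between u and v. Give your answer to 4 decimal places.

r = Cov(u,v) / (s_u · s_v) = 46.66 / (8.55 × 5.91)
  = 46.66 / 50.5305 ≈ 0.9234

0.9234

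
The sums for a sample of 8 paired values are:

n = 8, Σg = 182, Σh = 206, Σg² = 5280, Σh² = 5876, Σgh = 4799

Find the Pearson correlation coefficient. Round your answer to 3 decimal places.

0.139

r = (nΣgh − ΣgΣh) / √[(nΣg² − (Σg)²)(nΣh² − (Σh)²)]
Numerator: 8×4799 − 182×206 = 900
Denominator: √[(42240 − 33124)(47008 − 42436)] = √[9116 × 4572] = 6455.8773
r = 900 / 6455.8773 ≈ 0.139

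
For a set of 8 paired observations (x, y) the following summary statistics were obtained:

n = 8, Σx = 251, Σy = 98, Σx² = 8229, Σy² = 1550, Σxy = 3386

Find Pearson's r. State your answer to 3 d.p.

0.885

r = (nΣxy − ΣxΣy) / √[(nΣx² − (Σx)²)(nΣy² − (Σy)²)]
Numerator: 8×3386 − 251×98 = 2490
Denominator: √[(65832 − 63001)(12400 − 9604)] = √[2831 × 2796] = 2813.4456
r = 2490 / 2813.4456 ≈ 0.885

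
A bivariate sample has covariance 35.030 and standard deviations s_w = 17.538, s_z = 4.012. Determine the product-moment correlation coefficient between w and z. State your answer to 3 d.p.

0.498

r = Cov(w,z) / (s_w · s_z) = 35.030 / (17.538 × 4.012)
  = 35.030 / 70.3625 ≈ 0.498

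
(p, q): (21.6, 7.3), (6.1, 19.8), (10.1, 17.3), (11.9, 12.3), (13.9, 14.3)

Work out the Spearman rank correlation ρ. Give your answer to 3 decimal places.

Rank p: 5, 1, 2, 3, 4
Rank q: 1, 5, 4, 2, 3
d = rank(p) − rank(q): 4, -4, -2, 1, 1; Σd² = 38
ρ = 1 − 6Σd² / [n(n²−1)] = 1 − 6×38 / (5×24) = 1 − 228/120 ≈ -0.900

-0.900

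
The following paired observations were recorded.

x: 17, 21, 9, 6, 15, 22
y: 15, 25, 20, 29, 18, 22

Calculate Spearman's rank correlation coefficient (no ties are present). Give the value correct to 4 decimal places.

-0.1429

Rank x: 4, 5, 2, 1, 3, 6
Rank y: 1, 5, 3, 6, 2, 4
d = rank(x) − rank(y): 3, 0, -1, -5, 1, 2; Σd² = 40
ρ = 1 − 6Σd² / [n(n²−1)] = 1 − 6×40 / (6×35) = 1 − 240/210 ≈ -0.1429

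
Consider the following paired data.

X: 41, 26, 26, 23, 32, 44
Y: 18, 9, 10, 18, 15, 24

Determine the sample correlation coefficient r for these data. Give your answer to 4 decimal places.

n = 6, ΣX = 192, ΣY = 94, ΣX² = 6522, ΣY² = 1630, ΣXY = 3182
nΣXY − ΣXΣY = 19092 − 18048 = 1044
nΣX² − (ΣX)² = 39132 − 36864 = 2268; nΣY² − (ΣY)² = 9780 − 8836 = 944
r = 1044 / √(2268 × 944) = 1044 / 1463.2129 ≈ 0.7135

0.7135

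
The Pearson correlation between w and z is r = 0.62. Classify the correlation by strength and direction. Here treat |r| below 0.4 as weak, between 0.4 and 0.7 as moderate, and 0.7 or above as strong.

r = 0.62 > 0 so the relationship is positive.
|r| = 0.62, which falls in the moderate range.

moderate positive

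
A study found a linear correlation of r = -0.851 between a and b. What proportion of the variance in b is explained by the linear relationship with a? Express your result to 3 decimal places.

r² = (-0.851)² = 0.724

0.724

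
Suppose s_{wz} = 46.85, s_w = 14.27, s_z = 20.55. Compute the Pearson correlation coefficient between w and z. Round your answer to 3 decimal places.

r = Cov(w,z) / (s_w · s_z) = 46.85 / (14.27 × 20.55)
  = 46.85 / 293.2485 ≈ 0.160

0.160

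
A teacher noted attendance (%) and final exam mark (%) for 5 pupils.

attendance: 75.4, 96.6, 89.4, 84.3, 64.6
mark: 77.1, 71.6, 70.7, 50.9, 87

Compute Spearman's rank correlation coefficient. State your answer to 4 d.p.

Rank attendance: 2, 5, 4, 3, 1
Rank mark: 4, 3, 2, 1, 5
d = rank(attendance) − rank(mark): -2, 2, 2, 2, -4; Σd² = 32
ρ = 1 − 6Σd² / [n(n²−1)] = 1 − 6×32 / (5×24) = 1 − 192/120 ≈ -0.6000

-0.6000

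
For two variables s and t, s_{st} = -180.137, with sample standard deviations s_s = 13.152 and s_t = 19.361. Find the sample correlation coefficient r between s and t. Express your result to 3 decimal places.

-0.707

r = Cov(s,t) / (s_s · s_t) = -180.137 / (13.152 × 19.361)
  = -180.137 / 254.6359 ≈ -0.707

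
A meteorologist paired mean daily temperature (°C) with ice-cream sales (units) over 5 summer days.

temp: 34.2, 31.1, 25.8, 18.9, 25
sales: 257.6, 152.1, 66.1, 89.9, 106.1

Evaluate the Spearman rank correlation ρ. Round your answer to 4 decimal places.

0.7000

Rank temp: 5, 4, 3, 1, 2
Rank sales: 5, 4, 1, 2, 3
d = rank(temp) − rank(sales): 0, 0, 2, -1, -1; Σd² = 6
ρ = 1 − 6Σd² / [n(n²−1)] = 1 − 6×6 / (5×24) = 1 − 36/120 ≈ 0.7000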